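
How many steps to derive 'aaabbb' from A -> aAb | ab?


Derivation: A => aAb => aaAbb => aaabbb
Steps: 3


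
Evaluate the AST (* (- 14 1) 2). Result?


Evaluate inner: (- 14 1) = 13
Evaluate root: (* 13 2) = 26
Result: 26


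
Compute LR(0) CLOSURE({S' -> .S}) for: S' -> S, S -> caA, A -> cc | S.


Start: S' -> .S
For each item with dot before a nonterminal B, add B -> .γ for every B-production
Closure: [S' -> .S, S -> .caA]


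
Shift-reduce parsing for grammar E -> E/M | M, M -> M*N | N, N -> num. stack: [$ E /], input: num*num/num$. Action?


no handle ('E/' is not any RHS); shift 'num'
Action: shift


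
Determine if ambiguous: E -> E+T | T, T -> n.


precedence layered via separate nonterminal T: deterministic
Unambiguous


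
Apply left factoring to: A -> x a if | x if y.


Common prefix: 'x'
Factored: A -> x A', A' -> a if | if y


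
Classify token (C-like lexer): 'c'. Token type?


Pattern: letter/underscore followed by alphanumerics, not a keyword
Type: IDENTIFIER


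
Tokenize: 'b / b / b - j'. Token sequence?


Scan left to right, longest-match per lexeme
Tokens: ID(b), OP(/), ID(b), OP(/), ID(b), OP(-), ID(j)


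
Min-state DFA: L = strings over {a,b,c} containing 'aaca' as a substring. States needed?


KMP-style automaton: 4 progress states + 1 absorbing accept = 5
Minimal DFA: 5 states


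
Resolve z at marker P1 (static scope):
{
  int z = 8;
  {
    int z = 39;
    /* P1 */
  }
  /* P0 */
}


z declared in the same block as P1
z = 39


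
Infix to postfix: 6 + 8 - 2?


Left to right (same or higher precedence on left)
Postfix: 6 8 + 2 -


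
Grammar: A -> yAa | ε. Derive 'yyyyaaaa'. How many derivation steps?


Derivation: A => yAa => yyAaa => yyyAaaa => yyyyAaaaa => yyyyaaaa
Steps: 5


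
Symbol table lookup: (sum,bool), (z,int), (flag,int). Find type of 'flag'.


Lookup 'flag' → type int


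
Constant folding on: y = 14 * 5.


14 * 5 = 70 at compile time
Optimized: y = 70


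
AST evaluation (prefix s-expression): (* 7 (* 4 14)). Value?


Evaluate inner: (* 4 14) = 56
Evaluate root: (* 7 56) = 392
Result: 392


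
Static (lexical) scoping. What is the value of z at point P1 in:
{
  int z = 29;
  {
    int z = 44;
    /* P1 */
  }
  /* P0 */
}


z declared in the same block as P1
z = 44


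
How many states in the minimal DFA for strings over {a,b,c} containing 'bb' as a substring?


KMP-style automaton: 2 progress states + 1 absorbing accept = 3
Minimal DFA: 3 states


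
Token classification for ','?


Pattern: delimiter/punctuation
Type: PUNCTUATION


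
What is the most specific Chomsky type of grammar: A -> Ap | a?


Left-linear: every RHS is a terminal or one nonterminal followed by a terminal
Classification: Type 3 (Regular)


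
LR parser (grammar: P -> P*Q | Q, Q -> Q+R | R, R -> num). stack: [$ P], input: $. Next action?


start symbol P on stack, input exhausted
Action: accept


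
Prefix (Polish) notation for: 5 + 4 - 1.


left-to-right (same/higher precedence on left): tree is (- (+ 5 4) 1)
Prefix: - + 5 4 1


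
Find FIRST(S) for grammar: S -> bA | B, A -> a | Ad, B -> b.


Per alternative of S: FIRST(bA) = {b}; FIRST(B) = {b}
FIRST(S) = {b}


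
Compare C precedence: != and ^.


'!=' is equality (level 6); '^' is bitwise XOR (level 4)
Higher level binds tighter
'!=' has higher precedence than '^'


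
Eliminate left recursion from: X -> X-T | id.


Left-recursive alternatives: X-T; non-recursive: id
Introduce X': X -> idX', X' -> -TX' | ε


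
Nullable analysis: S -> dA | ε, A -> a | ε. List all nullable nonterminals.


A nonterminal is nullable iff some alternative derives ε (directly, or every symbol in it is nullable)
Nullable: {A, S}


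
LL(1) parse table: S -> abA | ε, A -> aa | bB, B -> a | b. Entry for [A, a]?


For [A, a]: 'a' ∈ FIRST(aa)
Entry: A -> aa


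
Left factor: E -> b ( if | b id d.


Common prefix: 'b'
Factored: E -> b E', E' -> ( if | id d


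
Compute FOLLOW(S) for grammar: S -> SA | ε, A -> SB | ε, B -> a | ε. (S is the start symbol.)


$ ∈ FOLLOW(S). For each A -> αBβ: add FIRST(β)\{ε} to FOLLOW(B); if β nullable, add FOLLOW(A).
FOLLOW(S) = {$, a}


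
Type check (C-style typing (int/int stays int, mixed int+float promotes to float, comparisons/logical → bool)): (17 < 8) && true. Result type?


Operand types: bool && bool
Rule: logical operators take bool operands and yield bool
Result type: bool


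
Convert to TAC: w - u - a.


Break into single-operator statements:
t1 = w - u
t2 = t1 - a


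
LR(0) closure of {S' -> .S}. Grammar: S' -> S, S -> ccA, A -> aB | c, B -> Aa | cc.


Start: S' -> .S
For each item with dot before a nonterminal B, add B -> .γ for every B-production
Closure: [S' -> .S, S -> .ccA]


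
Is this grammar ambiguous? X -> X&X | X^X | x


'x&x^x' has two parse trees (no precedence encoded between & and ^)
Ambiguous


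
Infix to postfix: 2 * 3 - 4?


Left to right (same or higher precedence on left)
Postfix: 2 3 * 4 -


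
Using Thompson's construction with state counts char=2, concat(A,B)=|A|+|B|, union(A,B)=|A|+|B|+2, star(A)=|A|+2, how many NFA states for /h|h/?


Syntax tree has 2 char leaf(s), 1 union(s), 0 star(s)
chars contribute 2×2 = 4; each union adds +2; each star adds +2
Total: 4 + 2 + 0 = 6 states


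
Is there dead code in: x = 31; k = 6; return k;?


x is assigned but never read
Dead: 'x = 31'


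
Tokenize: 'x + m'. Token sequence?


Scan left to right, longest-match per lexeme
Tokens: ID(x), OP(+), ID(m)


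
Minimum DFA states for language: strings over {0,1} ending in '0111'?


Track the longest suffix of input matching a prefix of '0111': 5 classes (prefixes of length 0..4)
Minimal DFA: 5 states


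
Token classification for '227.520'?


Pattern: digits with a decimal point
Type: FLOAT_LITERAL


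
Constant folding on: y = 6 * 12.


6 * 12 = 72 at compile time
Optimized: y = 72


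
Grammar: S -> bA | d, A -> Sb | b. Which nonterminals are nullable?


A nonterminal is nullable iff some alternative derives ε (directly, or every symbol in it is nullable)
Nullable: {}


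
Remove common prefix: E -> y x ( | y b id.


Common prefix: 'y'
Factored: E -> y E', E' -> x ( | b id


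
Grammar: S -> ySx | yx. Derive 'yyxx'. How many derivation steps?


Derivation: S => ySx => yyxx
Steps: 2


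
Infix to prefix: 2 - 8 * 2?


'*' binds tighter: tree is (- 2 (* 8 2))
Prefix: - 2 * 8 2


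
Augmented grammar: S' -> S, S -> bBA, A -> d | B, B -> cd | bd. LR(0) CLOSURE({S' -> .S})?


Start: S' -> .S
For each item with dot before a nonterminal B, add B -> .γ for every B-production
Closure: [S' -> .S, S -> .bBA]


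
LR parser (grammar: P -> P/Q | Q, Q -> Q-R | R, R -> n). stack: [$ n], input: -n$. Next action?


'n' on top is the handle for R -> n
Action: reduce (R -> n)


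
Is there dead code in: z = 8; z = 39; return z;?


first assignment to z is overwritten before any read
Dead: 'z = 8'


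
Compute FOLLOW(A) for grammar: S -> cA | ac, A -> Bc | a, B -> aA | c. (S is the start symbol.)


$ ∈ FOLLOW(S). For each A -> αBβ: add FIRST(β)\{ε} to FOLLOW(B); if β nullable, add FOLLOW(A).
FOLLOW(A) = {$, c}


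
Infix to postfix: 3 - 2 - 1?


Left to right (same or higher precedence on left)
Postfix: 3 2 - 1 -


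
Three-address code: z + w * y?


Break into single-operator statements:
t1 = w * y
t2 = z + t1


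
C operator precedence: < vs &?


'<' is relational (level 7); '&' is bitwise AND (level 5)
Higher level binds tighter
'<' has higher precedence than '&'


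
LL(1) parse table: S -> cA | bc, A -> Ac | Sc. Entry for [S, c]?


For [S, c]: 'c' ∈ FIRST(cA)
Entry: S -> cA


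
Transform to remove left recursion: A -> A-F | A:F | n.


Left-recursive alternatives: A-F, A:F; non-recursive: n
Introduce A': A -> nA', A' -> -FA' | :FA' | ε


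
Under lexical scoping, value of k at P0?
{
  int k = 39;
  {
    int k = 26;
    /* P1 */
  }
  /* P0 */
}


k declared in the same block as P0
k = 39


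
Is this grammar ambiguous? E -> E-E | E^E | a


'a-a^a' has two parse trees (no precedence encoded between - and ^)
Ambiguous


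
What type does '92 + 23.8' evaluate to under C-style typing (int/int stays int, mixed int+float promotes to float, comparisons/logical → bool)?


Operand types: int + float
Rule: mixed int/float promotes to float; int/int stays int
Result type: float


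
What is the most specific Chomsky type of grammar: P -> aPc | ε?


Single nonterminal LHS, but a^n c^n is not regular
Classification: Type 2 (Context-Free)


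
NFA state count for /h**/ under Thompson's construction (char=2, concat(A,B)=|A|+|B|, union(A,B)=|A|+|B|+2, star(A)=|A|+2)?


Syntax tree has 1 char leaf(s), 0 union(s), 2 star(s)
chars contribute 1×2 = 2; each union adds +2; each star adds +2
Total: 2 + 0 + 4 = 6 states


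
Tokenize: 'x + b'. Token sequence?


Scan left to right, longest-match per lexeme
Tokens: ID(x), OP(+), ID(b)


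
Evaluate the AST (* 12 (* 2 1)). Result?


Evaluate inner: (* 2 1) = 2
Evaluate root: (* 12 2) = 24
Result: 24


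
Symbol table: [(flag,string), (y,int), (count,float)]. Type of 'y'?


Lookup 'y' → type int


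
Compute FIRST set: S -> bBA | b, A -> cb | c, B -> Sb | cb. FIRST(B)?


Per alternative of B: FIRST(Sb) = {b}; FIRST(cb) = {c}
FIRST(B) = {b, c}


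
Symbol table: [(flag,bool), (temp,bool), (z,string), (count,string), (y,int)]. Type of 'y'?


Lookup 'y' → type int


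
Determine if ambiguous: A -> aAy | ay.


balanced a^n…y^n: each string has a unique parse
Unambiguous


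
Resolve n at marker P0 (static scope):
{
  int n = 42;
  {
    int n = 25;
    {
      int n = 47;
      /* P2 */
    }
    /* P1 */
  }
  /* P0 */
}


n declared in the same block as P0
n = 42


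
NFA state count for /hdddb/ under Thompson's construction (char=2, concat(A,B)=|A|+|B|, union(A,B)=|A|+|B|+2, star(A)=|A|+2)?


Syntax tree has 5 char leaf(s), 0 union(s), 0 star(s)
chars contribute 5×2 = 10; each union adds +2; each star adds +2
Total: 10 + 0 + 0 = 10 states


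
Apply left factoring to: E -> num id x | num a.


Common prefix: 'num'
Factored: E -> num E', E' -> id x | a


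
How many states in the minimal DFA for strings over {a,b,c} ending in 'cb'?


Track the longest suffix of input matching a prefix of 'cb': 3 classes (prefixes of length 0..2)
Minimal DFA: 3 states


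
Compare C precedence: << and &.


'<<' is shift (level 8); '&' is bitwise AND (level 5)
Higher level binds tighter
'<<' has higher precedence than '&'


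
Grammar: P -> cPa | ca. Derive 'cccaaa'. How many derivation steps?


Derivation: P => cPa => ccPaa => cccaaa
Steps: 3


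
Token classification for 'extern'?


Pattern: reserved word
Type: KEYWORD


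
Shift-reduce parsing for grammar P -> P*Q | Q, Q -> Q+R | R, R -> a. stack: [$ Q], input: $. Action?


lookahead ∉ {+} so Q won't extend; reduce P -> Q
Action: reduce (P -> Q)


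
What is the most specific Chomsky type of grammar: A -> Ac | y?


Left-linear: every RHS is a terminal or one nonterminal followed by a terminal
Classification: Type 3 (Regular)


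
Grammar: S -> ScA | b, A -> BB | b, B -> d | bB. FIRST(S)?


Per alternative of S: FIRST(ScA) = {b}; FIRST(b) = {b}
FIRST(S) = {b}


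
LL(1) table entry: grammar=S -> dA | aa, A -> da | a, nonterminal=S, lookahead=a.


For [S, a]: 'a' ∈ FIRST(aa)
Entry: S -> aa


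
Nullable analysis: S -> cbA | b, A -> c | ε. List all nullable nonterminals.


A nonterminal is nullable iff some alternative derives ε (directly, or every symbol in it is nullable)
Nullable: {A}


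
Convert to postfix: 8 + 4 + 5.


Left to right (same or higher precedence on left)
Postfix: 8 4 + 5 +


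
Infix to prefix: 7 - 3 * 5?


'*' binds tighter: tree is (- 7 (* 3 5))
Prefix: - 7 * 3 5


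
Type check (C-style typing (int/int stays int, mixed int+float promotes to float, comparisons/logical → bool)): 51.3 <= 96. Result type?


Operand types: float <= int
Rule: comparison yields bool
Result type: bool


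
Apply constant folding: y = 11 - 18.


11 - 18 = -7 at compile time
Optimized: y = -7


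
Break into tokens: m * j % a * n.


Scan left to right, longest-match per lexeme
Tokens: ID(m), OP(*), ID(j), OP(%), ID(a), OP(*), ID(n)


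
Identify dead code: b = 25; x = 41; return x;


b is assigned but never read
Dead: 'b = 25'


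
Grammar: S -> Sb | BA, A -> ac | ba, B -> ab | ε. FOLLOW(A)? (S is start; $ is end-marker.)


$ ∈ FOLLOW(S). For each A -> αBβ: add FIRST(β)\{ε} to FOLLOW(B); if β nullable, add FOLLOW(A).
FOLLOW(A) = {$, b}


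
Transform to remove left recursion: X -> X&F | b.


Left-recursive alternatives: X&F; non-recursive: b
Introduce X': X -> bX', X' -> &FX' | ε


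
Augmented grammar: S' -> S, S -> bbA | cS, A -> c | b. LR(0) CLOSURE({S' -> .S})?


Start: S' -> .S
For each item with dot before a nonterminal B, add B -> .γ for every B-production
Closure: [S' -> .S, S -> .bbA, S -> .cS]


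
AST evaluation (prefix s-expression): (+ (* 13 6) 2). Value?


Evaluate inner: (* 13 6) = 78
Evaluate root: (+ 78 2) = 80
Result: 80


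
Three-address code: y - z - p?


Break into single-operator statements:
t1 = y - z
t2 = t1 - p


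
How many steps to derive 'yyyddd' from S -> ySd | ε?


Derivation: S => ySd => yySdd => yyySddd => yyyddd
Steps: 4


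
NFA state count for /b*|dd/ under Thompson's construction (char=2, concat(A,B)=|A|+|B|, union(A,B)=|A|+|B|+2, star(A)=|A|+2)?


Syntax tree has 3 char leaf(s), 1 union(s), 1 star(s)
chars contribute 3×2 = 6; each union adds +2; each star adds +2
Total: 6 + 2 + 2 = 10 states


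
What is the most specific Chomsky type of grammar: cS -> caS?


LHS has context (more than one symbol) and |LHS| ≤ |RHS|
Classification: Type 1 (Context-Sensitive)


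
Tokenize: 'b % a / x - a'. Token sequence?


Scan left to right, longest-match per lexeme
Tokens: ID(b), OP(%), ID(a), OP(/), ID(x), OP(-), ID(a)


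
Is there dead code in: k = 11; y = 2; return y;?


k is assigned but never read
Dead: 'k = 11'


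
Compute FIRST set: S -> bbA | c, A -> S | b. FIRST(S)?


Per alternative of S: FIRST(bbA) = {b}; FIRST(c) = {c}
FIRST(S) = {b, c}


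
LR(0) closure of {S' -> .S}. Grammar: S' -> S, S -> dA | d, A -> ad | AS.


Start: S' -> .S
For each item with dot before a nonterminal B, add B -> .γ for every B-production
Closure: [S' -> .S, S -> .dA, S -> .d]


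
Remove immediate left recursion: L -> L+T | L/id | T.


Left-recursive alternatives: L+T, L/id; non-recursive: T
Introduce L': L -> TL', L' -> +TL' | /idL' | ε


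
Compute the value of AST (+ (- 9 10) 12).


Evaluate inner: (- 9 10) = -1
Evaluate root: (+ -1 12) = 11
Result: 11


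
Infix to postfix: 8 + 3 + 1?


Left to right (same or higher precedence on left)
Postfix: 8 3 + 1 +


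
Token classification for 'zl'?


Pattern: letter/underscore followed by alphanumerics, not a keyword
Type: IDENTIFIER


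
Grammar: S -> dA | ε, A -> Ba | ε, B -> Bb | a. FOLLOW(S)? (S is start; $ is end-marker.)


$ ∈ FOLLOW(S). For each A -> αBβ: add FIRST(β)\{ε} to FOLLOW(B); if β nullable, add FOLLOW(A).
FOLLOW(S) = {$}


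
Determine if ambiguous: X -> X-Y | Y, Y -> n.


precedence layered via separate nonterminal Y: deterministic
Unambiguous


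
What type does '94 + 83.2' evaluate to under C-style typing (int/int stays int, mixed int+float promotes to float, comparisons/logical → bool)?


Operand types: int + float
Rule: mixed int/float promotes to float; int/int stays int
Result type: float


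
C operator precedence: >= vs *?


'*' is multiplicative (level 10); '>=' is relational (level 7)
Higher level binds tighter
'*' has higher precedence than '>='


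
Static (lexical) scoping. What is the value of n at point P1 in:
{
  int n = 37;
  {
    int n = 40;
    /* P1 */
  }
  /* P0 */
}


n declared in the same block as P1
n = 40


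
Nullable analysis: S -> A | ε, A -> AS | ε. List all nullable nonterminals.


A nonterminal is nullable iff some alternative derives ε (directly, or every symbol in it is nullable)
Nullable: {A, S}


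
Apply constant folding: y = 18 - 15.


18 - 15 = 3 at compile time
Optimized: y = 3


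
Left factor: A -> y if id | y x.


Common prefix: 'y'
Factored: A -> y A', A' -> if id | x


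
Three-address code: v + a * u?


Break into single-operator statements:
t1 = a * u
t2 = v + t1


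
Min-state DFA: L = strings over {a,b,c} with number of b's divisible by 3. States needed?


Track (count of b) mod 3: states 0..2, accept at 0
Minimal DFA: 3 states


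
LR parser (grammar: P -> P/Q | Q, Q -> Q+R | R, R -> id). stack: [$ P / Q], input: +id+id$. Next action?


'+' can extend Q; shift to build Q -> Q+R
Action: shift


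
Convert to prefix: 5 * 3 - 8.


left-to-right (same/higher precedence on left): tree is (- (* 5 3) 8)
Prefix: - * 5 3 8


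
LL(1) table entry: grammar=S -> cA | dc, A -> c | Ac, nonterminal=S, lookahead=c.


For [S, c]: 'c' ∈ FIRST(cA)
Entry: S -> cA


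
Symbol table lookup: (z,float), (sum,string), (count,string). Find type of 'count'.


Lookup 'count' → type string


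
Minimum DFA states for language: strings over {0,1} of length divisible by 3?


Track length mod 3: states 0..2, accept at 0
Minimal DFA: 3 states


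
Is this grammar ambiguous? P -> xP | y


right-linear, alternatives start with distinct terminals 'x' vs 'y': unique leftmost derivation
Unambiguous


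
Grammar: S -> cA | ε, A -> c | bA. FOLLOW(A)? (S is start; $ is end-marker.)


$ ∈ FOLLOW(S). For each A -> αBβ: add FIRST(β)\{ε} to FOLLOW(B); if β nullable, add FOLLOW(A).
FOLLOW(A) = {$}


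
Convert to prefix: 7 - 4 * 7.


'*' binds tighter: tree is (- 7 (* 4 7))
Prefix: - 7 * 4 7


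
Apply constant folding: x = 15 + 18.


15 + 18 = 33 at compile time
Optimized: x = 33


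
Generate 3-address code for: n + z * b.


Break into single-operator statements:
t1 = z * b
t2 = n + t1


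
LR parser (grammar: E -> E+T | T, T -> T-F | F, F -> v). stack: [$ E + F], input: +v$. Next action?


'F' (not preceded by T-) is the handle for T -> F
Action: reduce (T -> F)


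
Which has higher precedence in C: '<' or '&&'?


'<' is relational (level 7); '&&' is logical AND (level 2)
Higher level binds tighter
'<' has higher precedence than '&&'


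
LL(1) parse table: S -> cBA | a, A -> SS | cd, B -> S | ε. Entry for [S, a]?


For [S, a]: 'a' ∈ FIRST(a)
Entry: S -> a


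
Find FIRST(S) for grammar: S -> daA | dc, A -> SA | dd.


Per alternative of S: FIRST(daA) = {d}; FIRST(dc) = {d}
FIRST(S) = {d}


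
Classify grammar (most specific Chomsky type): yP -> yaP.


LHS has context (more than one symbol) and |LHS| ≤ |RHS|
Classification: Type 1 (Context-Sensitive)


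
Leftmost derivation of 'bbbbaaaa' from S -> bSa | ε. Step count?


Derivation: S => bSa => bbSaa => bbbSaaa => bbbbSaaaa => bbbbaaaa
Steps: 5


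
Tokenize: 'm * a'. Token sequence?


Scan left to right, longest-match per lexeme
Tokens: ID(m), OP(*), ID(a)


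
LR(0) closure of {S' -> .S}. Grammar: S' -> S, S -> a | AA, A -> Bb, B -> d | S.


Start: S' -> .S
For each item with dot before a nonterminal B, add B -> .γ for every B-production
Closure: [S' -> .S, S -> .a, S -> .AA, A -> .Bb, B -> .d, B -> .S]


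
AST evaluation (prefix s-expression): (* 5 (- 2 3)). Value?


Evaluate inner: (- 2 3) = -1
Evaluate root: (* 5 -1) = -5
Result: -5


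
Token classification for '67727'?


Pattern: digits only
Type: INTEGER_LITERAL


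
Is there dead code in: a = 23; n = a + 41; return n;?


a is read by n's definition; n is returned
No dead code


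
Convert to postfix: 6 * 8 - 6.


Left to right (same or higher precedence on left)
Postfix: 6 8 * 6 -


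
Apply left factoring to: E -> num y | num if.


Common prefix: 'num'
Factored: E -> num E', E' -> y | if


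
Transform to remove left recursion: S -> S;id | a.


Left-recursive alternatives: S;id; non-recursive: a
Introduce S': S -> aS', S' -> ;idS' | ε


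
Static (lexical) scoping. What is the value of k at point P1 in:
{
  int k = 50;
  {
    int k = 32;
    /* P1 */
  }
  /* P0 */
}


k declared in the same block as P1
k = 32


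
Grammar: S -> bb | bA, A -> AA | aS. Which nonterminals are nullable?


A nonterminal is nullable iff some alternative derives ε (directly, or every symbol in it is nullable)
Nullable: {}


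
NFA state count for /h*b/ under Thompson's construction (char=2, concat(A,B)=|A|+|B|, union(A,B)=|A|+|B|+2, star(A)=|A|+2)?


Syntax tree has 2 char leaf(s), 0 union(s), 1 star(s)
chars contribute 2×2 = 4; each union adds +2; each star adds +2
Total: 4 + 0 + 2 = 6 states


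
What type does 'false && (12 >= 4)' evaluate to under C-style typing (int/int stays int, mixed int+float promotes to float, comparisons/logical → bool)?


Operand types: bool && bool
Rule: logical operators take bool operands and yield bool
Result type: bool


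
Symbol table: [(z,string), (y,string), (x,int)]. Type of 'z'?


Lookup 'z' → type string


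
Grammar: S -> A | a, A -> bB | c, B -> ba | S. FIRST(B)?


Per alternative of B: FIRST(ba) = {b}; FIRST(S) = {a, b, c}
FIRST(B) = {a, b, c}


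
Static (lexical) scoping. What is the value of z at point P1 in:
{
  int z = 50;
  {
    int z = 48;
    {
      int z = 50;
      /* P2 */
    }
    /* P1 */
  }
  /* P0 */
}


z declared in the same block as P1
z = 48


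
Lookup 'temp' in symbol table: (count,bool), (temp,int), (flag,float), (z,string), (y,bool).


Lookup 'temp' → type int


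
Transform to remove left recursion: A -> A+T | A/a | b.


Left-recursive alternatives: A+T, A/a; non-recursive: b
Introduce A': A -> bA', A' -> +TA' | /aA' | ε


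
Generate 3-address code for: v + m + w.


Break into single-operator statements:
t1 = v + m
t2 = t1 + w


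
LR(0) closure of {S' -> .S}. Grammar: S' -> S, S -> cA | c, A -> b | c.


Start: S' -> .S
For each item with dot before a nonterminal B, add B -> .γ for every B-production
Closure: [S' -> .S, S -> .cA, S -> .c]


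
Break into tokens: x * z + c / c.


Scan left to right, longest-match per lexeme
Tokens: ID(x), OP(*), ID(z), OP(+), ID(c), OP(/), ID(c)


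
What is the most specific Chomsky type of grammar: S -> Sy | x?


Left-linear: every RHS is a terminal or one nonterminal followed by a terminal
Classification: Type 3 (Regular)


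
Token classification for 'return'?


Pattern: reserved word
Type: KEYWORD


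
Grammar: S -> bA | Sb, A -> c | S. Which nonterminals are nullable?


A nonterminal is nullable iff some alternative derives ε (directly, or every symbol in it is nullable)
Nullable: {}


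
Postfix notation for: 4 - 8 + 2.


Left to right (same or higher precedence on left)
Postfix: 4 8 - 2 +


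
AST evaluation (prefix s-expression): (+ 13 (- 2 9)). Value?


Evaluate inner: (- 2 9) = -7
Evaluate root: (+ 13 -7) = 6
Result: 6


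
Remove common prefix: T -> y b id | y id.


Common prefix: 'y'
Factored: T -> y T', T' -> b id | id


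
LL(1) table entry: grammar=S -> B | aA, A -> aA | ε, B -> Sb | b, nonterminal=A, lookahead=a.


For [A, a]: 'a' ∈ FIRST(aA)
Entry: A -> aA


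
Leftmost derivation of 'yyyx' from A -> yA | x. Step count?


Derivation: A => yA => yyA => yyyA => yyyx
Steps: 4


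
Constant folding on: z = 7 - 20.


7 - 20 = -13 at compile time
Optimized: z = -13


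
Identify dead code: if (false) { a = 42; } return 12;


condition is constant false, so the whole block is unreachable
Dead: 'if (false) { a = 42; }'


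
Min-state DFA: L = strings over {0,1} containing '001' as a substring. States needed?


KMP-style automaton: 3 progress states + 1 absorbing accept = 4
Minimal DFA: 4 states


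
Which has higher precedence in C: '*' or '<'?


'*' is multiplicative (level 10); '<' is relational (level 7)
Higher level binds tighter
'*' has higher precedence than '<'


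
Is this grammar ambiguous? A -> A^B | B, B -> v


precedence layered via separate nonterminal B: deterministic
Unambiguous


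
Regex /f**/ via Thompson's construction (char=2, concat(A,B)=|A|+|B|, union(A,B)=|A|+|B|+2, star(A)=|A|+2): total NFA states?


Syntax tree has 1 char leaf(s), 0 union(s), 2 star(s)
chars contribute 1×2 = 2; each union adds +2; each star adds +2
Total: 2 + 0 + 4 = 6 states


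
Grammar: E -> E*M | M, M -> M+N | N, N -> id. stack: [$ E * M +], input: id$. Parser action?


no handle; shift 'id'
Action: shift


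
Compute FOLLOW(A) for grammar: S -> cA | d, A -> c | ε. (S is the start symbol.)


$ ∈ FOLLOW(S). For each A -> αBβ: add FIRST(β)\{ε} to FOLLOW(B); if β nullable, add FOLLOW(A).
FOLLOW(A) = {$}


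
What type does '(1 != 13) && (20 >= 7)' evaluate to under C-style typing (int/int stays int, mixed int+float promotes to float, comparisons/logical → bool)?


Operand types: bool && bool
Rule: logical operators take bool operands and yield bool
Result type: bool


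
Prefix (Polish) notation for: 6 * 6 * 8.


left-to-right (same/higher precedence on left): tree is (* (* 6 6) 8)
Prefix: * * 6 6 8


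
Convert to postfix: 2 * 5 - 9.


Left to right (same or higher precedence on left)
Postfix: 2 5 * 9 -


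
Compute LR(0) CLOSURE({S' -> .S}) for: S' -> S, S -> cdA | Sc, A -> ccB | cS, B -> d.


Start: S' -> .S
For each item with dot before a nonterminal B, add B -> .γ for every B-production
Closure: [S' -> .S, S -> .cdA, S -> .Sc]


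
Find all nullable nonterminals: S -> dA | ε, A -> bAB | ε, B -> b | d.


A nonterminal is nullable iff some alternative derives ε (directly, or every symbol in it is nullable)
Nullable: {A, S}


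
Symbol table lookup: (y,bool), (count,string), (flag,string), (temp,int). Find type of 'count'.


Lookup 'count' → type string


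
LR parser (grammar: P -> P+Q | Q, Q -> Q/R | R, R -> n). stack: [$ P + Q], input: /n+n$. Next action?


'/' can extend Q; shift to build Q -> Q/R
Action: shift


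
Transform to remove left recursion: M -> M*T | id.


Left-recursive alternatives: M*T; non-recursive: id
Introduce M': M -> idM', M' -> *TM' | ε


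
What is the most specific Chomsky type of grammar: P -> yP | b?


Right-linear: every RHS is a terminal or a terminal followed by one nonterminal
Classification: Type 3 (Regular)


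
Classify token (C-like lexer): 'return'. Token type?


Pattern: reserved word
Type: KEYWORD


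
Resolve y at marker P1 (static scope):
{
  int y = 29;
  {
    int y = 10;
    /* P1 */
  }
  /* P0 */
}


y declared in the same block as P1
y = 10


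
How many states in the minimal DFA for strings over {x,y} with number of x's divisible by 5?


Track (count of x) mod 5: states 0..4, accept at 0
Minimal DFA: 5 states


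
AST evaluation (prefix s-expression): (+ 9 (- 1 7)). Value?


Evaluate inner: (- 1 7) = -6
Evaluate root: (+ 9 -6) = 3
Result: 3


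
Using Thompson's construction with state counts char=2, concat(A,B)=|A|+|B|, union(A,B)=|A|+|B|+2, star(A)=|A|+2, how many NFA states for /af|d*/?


Syntax tree has 3 char leaf(s), 1 union(s), 1 star(s)
chars contribute 3×2 = 6; each union adds +2; each star adds +2
Total: 6 + 2 + 2 = 10 states


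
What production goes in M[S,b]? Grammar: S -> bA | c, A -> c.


For [S, b]: 'b' ∈ FIRST(bA)
Entry: S -> bA


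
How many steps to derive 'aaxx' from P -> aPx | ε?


Derivation: P => aPx => aaPxx => aaxx
Steps: 3


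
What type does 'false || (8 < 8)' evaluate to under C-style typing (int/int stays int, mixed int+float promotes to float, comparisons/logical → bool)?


Operand types: bool || bool
Rule: logical operators take bool operands and yield bool
Result type: bool


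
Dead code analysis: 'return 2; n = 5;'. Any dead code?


statement follows a return and is unreachable
Dead: 'n = 5'


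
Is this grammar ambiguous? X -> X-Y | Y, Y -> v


precedence layered via separate nonterminal Y: deterministic
Unambiguous


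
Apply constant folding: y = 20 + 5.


20 + 5 = 25 at compile time
Optimized: y = 25


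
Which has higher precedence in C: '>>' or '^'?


'>>' is shift (level 8); '^' is bitwise XOR (level 4)
Higher level binds tighter
'>>' has higher precedence than '^'


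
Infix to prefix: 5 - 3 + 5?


left-to-right (same/higher precedence on left): tree is (+ (- 5 3) 5)
Prefix: + - 5 3 5


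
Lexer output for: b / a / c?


Scan left to right, longest-match per lexeme
Tokens: ID(b), OP(/), ID(a), OP(/), ID(c)


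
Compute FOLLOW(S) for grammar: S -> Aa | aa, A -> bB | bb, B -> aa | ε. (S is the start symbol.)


$ ∈ FOLLOW(S). For each A -> αBβ: add FIRST(β)\{ε} to FOLLOW(B); if β nullable, add FOLLOW(A).
FOLLOW(S) = {$}


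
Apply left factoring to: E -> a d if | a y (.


Common prefix: 'a'
Factored: E -> a E', E' -> d if | y (


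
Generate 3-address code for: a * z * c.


Break into single-operator statements:
t1 = a * z
t2 = t1 * c


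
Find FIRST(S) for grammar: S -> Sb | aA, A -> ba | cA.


Per alternative of S: FIRST(Sb) = {a}; FIRST(aA) = {a}
FIRST(S) = {a}


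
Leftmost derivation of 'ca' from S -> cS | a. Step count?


Derivation: S => cS => ca
Steps: 2


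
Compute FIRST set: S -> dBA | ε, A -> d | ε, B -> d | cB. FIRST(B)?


Per alternative of B: FIRST(d) = {d}; FIRST(cB) = {c}
FIRST(B) = {c, d}


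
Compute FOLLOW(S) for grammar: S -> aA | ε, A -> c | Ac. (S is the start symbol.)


$ ∈ FOLLOW(S). For each A -> αBβ: add FIRST(β)\{ε} to FOLLOW(B); if β nullable, add FOLLOW(A).
FOLLOW(S) = {$}


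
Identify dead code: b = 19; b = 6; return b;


first assignment to b is overwritten before any read
Dead: 'b = 19'


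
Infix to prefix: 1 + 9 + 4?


left-to-right (same/higher precedence on left): tree is (+ (+ 1 9) 4)
Prefix: + + 1 9 4


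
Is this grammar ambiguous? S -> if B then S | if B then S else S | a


dangling else: 'if B then if B then a else a' parses two ways
Ambiguous


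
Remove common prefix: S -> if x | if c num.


Common prefix: 'if'
Factored: S -> if S', S' -> x | c num


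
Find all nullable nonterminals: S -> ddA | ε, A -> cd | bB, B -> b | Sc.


A nonterminal is nullable iff some alternative derives ε (directly, or every symbol in it is nullable)
Nullable: {S}


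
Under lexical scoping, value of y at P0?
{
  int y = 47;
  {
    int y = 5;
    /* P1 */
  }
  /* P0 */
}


y declared in the same block as P0
y = 47


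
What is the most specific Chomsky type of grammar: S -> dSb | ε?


Single nonterminal LHS, but d^n b^n is not regular
Classification: Type 2 (Context-Free)


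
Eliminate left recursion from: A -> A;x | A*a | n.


Left-recursive alternatives: A;x, A*a; non-recursive: n
Introduce A': A -> nA', A' -> ;xA' | *aA' | ε


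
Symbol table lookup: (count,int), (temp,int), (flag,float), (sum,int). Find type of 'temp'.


Lookup 'temp' → type int


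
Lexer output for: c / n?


Scan left to right, longest-match per lexeme
Tokens: ID(c), OP(/), ID(n)


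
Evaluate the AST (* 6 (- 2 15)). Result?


Evaluate inner: (- 2 15) = -13
Evaluate root: (* 6 -13) = -78
Result: -78


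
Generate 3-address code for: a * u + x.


Break into single-operator statements:
t1 = a * u
t2 = t1 + x


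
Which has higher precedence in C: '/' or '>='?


'/' is multiplicative (level 10); '>=' is relational (level 7)
Higher level binds tighter
'/' has higher precedence than '>='


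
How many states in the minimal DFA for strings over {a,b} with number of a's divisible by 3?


Track (count of a) mod 3: states 0..2, accept at 0
Minimal DFA: 3 states


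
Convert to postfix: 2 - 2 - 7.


Left to right (same or higher precedence on left)
Postfix: 2 2 - 7 -


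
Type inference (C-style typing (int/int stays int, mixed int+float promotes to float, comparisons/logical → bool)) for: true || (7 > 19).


Operand types: bool || bool
Rule: logical operators take bool operands and yield bool
Result type: bool


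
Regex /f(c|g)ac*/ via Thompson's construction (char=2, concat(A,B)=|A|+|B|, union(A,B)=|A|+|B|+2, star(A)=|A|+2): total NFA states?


Syntax tree has 5 char leaf(s), 1 union(s), 1 star(s)
chars contribute 5×2 = 10; each union adds +2; each star adds +2
Total: 10 + 2 + 2 = 14 states


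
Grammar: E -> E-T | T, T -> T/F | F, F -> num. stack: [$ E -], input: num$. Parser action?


no handle ('E-' is not any RHS); shift 'num'
Action: shift


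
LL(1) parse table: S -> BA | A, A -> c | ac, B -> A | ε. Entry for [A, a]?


For [A, a]: 'a' ∈ FIRST(ac)
Entry: A -> ac


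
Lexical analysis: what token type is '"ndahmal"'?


Pattern: double-quoted sequence
Type: STRING_LITERAL


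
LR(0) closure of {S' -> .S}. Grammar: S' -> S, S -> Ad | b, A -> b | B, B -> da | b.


Start: S' -> .S
For each item with dot before a nonterminal B, add B -> .γ for every B-production
Closure: [S' -> .S, S -> .Ad, S -> .b, A -> .b, A -> .B, B -> .da, B -> .b]


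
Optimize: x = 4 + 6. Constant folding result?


4 + 6 = 10 at compile time
Optimized: x = 10


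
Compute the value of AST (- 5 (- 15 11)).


Evaluate inner: (- 15 11) = 4
Evaluate root: (- 5 4) = 1
Result: 1


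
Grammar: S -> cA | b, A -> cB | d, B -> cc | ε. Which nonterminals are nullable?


A nonterminal is nullable iff some alternative derives ε (directly, or every symbol in it is nullable)
Nullable: {B}


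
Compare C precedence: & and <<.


'<<' is shift (level 8); '&' is bitwise AND (level 5)
Higher level binds tighter
'<<' has higher precedence than '&'


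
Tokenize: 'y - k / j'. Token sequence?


Scan left to right, longest-match per lexeme
Tokens: ID(y), OP(-), ID(k), OP(/), ID(j)


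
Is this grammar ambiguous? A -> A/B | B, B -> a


precedence layered via separate nonterminal B: deterministic
Unambiguous


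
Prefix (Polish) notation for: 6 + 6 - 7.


left-to-right (same/higher precedence on left): tree is (- (+ 6 6) 7)
Prefix: - + 6 6 7


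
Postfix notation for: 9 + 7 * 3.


* has higher precedence, evaluate 7*3 first
Postfix: 9 7 3 * +


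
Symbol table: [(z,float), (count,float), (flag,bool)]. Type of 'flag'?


Lookup 'flag' → type bool


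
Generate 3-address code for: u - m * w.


Break into single-operator statements:
t1 = m * w
t2 = u - t1


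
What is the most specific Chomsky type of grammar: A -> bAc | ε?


Single nonterminal LHS, but b^n c^n is not regular
Classification: Type 2 (Context-Free)


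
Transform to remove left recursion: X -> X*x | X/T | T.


Left-recursive alternatives: X*x, X/T; non-recursive: T
Introduce X': X -> TX', X' -> *xX' | /TX' | ε


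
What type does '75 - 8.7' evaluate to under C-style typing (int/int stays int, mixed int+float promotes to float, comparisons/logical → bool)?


Operand types: int - float
Rule: mixed int/float promotes to float; int/int stays int
Result type: float


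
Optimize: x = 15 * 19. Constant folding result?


15 * 19 = 285 at compile time
Optimized: x = 285


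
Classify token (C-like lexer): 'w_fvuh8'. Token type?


Pattern: letter/underscore followed by alphanumerics, not a keyword
Type: IDENTIFIER


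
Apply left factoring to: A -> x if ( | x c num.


Common prefix: 'x'
Factored: A -> x A', A' -> if ( | c num


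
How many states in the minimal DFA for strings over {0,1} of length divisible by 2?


Track length mod 2: states 0..1, accept at 0
Minimal DFA: 2 states


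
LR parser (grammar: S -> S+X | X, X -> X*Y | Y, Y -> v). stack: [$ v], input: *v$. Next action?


'v' on top is the handle for Y -> v
Action: reduce (Y -> v)


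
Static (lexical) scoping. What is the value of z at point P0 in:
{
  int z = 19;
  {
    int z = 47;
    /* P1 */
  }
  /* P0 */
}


z declared in the same block as P0
z = 19


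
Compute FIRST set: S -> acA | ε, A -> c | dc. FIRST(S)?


Per alternative of S: FIRST(acA) = {a}; FIRST(ε) = {ε}
FIRST(S) = {a, ε}


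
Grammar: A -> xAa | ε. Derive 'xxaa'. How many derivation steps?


Derivation: A => xAa => xxAaa => xxaa
Steps: 3


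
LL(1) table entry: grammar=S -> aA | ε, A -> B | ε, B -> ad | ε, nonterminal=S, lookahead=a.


For [S, a]: 'a' ∈ FIRST(aA)
Entry: S -> aA


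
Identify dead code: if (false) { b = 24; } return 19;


condition is constant false, so the whole block is unreachable
Dead: 'if (false) { b = 24; }'


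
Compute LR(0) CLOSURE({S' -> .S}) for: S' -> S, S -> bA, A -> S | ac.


Start: S' -> .S
For each item with dot before a nonterminal B, add B -> .γ for every B-production
Closure: [S' -> .S, S -> .bA]


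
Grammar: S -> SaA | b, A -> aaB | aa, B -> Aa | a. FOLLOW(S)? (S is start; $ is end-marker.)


$ ∈ FOLLOW(S). For each A -> αBβ: add FIRST(β)\{ε} to FOLLOW(B); if β nullable, add FOLLOW(A).
FOLLOW(S) = {$, a}


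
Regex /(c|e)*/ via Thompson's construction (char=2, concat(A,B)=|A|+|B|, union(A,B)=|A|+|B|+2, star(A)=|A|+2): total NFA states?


Syntax tree has 2 char leaf(s), 1 union(s), 1 star(s)
chars contribute 2×2 = 4; each union adds +2; each star adds +2
Total: 4 + 2 + 2 = 8 states


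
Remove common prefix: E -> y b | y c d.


Common prefix: 'y'
Factored: E -> y E', E' -> b | c d


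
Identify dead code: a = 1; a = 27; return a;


first assignment to a is overwritten before any read
Dead: 'a = 1'


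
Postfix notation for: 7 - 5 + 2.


Left to right (same or higher precedence on left)
Postfix: 7 5 - 2 +


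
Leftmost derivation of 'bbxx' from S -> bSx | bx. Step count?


Derivation: S => bSx => bbxx
Steps: 2


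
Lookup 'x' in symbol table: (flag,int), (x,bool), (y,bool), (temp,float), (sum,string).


Lookup 'x' → type bool


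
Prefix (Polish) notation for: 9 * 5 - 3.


left-to-right (same/higher precedence on left): tree is (- (* 9 5) 3)
Prefix: - * 9 5 3


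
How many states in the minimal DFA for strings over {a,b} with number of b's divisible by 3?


Track (count of b) mod 3: states 0..2, accept at 0
Minimal DFA: 3 states


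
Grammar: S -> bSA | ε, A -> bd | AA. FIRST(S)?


Per alternative of S: FIRST(bSA) = {b}; FIRST(ε) = {ε}
FIRST(S) = {b, ε}


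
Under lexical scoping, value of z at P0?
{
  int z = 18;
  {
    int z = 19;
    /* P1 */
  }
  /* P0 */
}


z declared in the same block as P0
z = 18


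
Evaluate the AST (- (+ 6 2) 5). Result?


Evaluate inner: (+ 6 2) = 8
Evaluate root: (- 8 5) = 3
Result: 3


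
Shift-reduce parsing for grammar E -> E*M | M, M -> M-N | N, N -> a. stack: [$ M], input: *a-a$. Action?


lookahead ∉ {-} so M won't extend; reduce E -> M
Action: reduce (E -> M)


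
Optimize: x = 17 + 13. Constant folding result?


17 + 13 = 30 at compile time
Optimized: x = 30
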